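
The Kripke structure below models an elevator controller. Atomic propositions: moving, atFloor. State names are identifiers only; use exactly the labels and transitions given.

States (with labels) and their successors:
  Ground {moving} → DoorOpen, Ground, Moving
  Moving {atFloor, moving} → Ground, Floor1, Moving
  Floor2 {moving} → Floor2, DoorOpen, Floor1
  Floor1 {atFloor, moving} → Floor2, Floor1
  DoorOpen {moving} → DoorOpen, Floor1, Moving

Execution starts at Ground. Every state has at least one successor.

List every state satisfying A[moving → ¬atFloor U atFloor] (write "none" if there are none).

{Moving, Floor1}

States satisfying moving → ¬atFloor: {Ground, Floor2, DoorOpen}.
States satisfying atFloor: {Moving, Floor1}.
States satisfying A[moving → ¬atFloor U atFloor]: {Moving, Floor1}.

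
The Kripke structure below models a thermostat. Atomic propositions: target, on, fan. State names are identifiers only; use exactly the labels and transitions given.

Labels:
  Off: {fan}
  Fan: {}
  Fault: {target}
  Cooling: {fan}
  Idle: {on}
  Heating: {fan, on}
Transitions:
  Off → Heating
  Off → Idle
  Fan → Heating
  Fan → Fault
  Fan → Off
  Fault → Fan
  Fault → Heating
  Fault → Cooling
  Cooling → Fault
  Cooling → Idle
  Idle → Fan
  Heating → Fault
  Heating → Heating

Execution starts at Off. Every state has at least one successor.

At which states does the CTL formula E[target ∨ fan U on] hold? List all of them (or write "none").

{Off, Fault, Cooling, Idle, Heating}

States satisfying target ∨ fan: {Off, Fault, Cooling, Heating}.
States satisfying on: {Idle, Heating}.
States satisfying E[target ∨ fan U on]: {Off, Fault, Cooling, Idle, Heating}.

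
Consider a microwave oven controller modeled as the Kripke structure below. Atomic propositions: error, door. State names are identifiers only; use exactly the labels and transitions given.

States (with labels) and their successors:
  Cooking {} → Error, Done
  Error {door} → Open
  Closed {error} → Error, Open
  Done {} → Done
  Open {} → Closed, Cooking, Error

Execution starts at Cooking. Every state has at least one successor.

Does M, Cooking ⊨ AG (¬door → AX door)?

No

States satisfying ¬door → AX door: {Error}.
States satisfying AG (¬door → AX door): ∅.
Closed is reachable from Cooking and violates ¬door → AX door, so AG fails at Cooking.
Cooking ∉ Sat(AG (¬door → AX door)).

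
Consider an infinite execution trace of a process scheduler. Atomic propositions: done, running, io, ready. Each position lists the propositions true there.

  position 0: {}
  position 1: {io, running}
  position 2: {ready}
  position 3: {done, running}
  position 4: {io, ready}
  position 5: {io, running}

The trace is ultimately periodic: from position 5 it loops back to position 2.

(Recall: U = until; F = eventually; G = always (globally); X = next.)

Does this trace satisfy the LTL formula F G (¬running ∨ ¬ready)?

Yes

G (¬running ∨ ¬ready) holds at position 0, which is reachable from 0, so F G (¬running ∨ ¬ready) holds.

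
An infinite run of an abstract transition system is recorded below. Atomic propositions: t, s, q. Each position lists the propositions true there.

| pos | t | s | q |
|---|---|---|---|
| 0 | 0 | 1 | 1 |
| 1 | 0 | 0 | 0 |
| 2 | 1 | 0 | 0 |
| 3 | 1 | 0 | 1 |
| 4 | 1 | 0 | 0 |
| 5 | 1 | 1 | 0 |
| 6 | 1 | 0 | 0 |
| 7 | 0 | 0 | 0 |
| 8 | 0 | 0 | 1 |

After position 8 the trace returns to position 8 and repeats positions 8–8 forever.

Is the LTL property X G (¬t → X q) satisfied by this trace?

No

The position after 0 is 1; G (¬t → X q) is false there.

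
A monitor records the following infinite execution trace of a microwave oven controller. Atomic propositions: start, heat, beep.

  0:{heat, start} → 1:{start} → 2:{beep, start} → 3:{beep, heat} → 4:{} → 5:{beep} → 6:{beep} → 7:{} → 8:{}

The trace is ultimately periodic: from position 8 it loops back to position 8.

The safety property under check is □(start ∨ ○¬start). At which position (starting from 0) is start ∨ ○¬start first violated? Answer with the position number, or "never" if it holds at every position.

start ∨ ○¬start holds at every position 0..8, and those are all the positions the trace ever visits, so the invariant □(start ∨ ○¬start) is never violated.

never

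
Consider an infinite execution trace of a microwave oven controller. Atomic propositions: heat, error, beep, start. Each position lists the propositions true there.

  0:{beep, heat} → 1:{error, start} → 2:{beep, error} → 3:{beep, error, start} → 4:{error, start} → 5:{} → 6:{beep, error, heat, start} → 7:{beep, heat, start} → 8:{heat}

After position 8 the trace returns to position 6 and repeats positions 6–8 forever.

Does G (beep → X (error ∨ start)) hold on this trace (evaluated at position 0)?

Does not hold

beep → X (error ∨ start) must hold at every position from 0 onward. It fails at position 7, so G (beep → X (error ∨ start)) is false.
Positions where beep holds: 0, 2, 3, 6, 7.
Check X (error ∨ start) at each: 0→ok, 2→ok, 3→ok, 6→ok, 7→fails.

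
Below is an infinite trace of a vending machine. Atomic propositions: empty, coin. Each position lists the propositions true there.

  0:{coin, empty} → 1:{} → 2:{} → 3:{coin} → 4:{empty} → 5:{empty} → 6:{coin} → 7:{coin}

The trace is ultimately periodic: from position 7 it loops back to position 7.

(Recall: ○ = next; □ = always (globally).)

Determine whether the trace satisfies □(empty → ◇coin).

empty → ◇coin holds at every position 0..7, and those are all positions ever visited, so □(empty → ◇coin) holds.
Positions where empty holds: 0, 4, 5.
Check ◇coin at each: 0→ok, 4→ok, 5→ok.

Holds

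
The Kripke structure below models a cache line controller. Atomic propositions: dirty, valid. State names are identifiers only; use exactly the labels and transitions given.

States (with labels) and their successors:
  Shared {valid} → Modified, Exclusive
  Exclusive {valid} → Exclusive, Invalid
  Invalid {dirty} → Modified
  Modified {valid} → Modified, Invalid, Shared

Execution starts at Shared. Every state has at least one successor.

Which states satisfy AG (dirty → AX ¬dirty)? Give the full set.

States satisfying dirty → AX ¬dirty: {Shared, Exclusive, Invalid, Modified}.
States satisfying AG (dirty → AX ¬dirty): {Shared, Exclusive, Invalid, Modified}.

{Shared, Exclusive, Invalid, Modified}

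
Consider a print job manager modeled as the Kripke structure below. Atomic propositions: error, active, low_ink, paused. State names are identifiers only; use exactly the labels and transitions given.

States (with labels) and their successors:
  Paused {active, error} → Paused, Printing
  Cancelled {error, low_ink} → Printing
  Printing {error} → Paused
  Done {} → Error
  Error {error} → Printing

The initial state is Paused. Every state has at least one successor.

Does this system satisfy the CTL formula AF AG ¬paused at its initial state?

Satisfied

States satisfying AG ¬paused: {Paused, Cancelled, Printing, Done, Error}.
States satisfying AF AG ¬paused: {Paused, Cancelled, Printing, Done, Error}.
Paused ∈ Sat(AF AG ¬paused).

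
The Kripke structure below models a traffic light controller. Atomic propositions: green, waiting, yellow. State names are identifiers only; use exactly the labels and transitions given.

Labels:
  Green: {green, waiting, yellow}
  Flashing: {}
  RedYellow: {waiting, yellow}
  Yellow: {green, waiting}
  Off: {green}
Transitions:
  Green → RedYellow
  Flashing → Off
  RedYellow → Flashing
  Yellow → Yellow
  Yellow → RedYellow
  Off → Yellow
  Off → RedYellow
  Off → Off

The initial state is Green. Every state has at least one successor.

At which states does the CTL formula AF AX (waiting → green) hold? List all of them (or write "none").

States satisfying AX (waiting → green): {Flashing, RedYellow}.
States satisfying AF AX (waiting → green): {Green, Flashing, RedYellow}.

{Green, Flashing, RedYellow}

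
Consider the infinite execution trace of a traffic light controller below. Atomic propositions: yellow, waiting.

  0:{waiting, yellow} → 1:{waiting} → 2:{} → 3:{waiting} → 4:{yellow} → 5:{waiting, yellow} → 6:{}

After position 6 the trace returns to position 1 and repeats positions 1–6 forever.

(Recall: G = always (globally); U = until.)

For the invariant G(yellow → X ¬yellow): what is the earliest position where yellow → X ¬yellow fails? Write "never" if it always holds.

Check yellow → X ¬yellow at each position in order: 0 ✓, 1 ✓, 2 ✓, 3 ✓.
At position 4 the labels are {yellow} and the next position 5 has {waiting, yellow}, so yellow → X ¬yellow is false there. This is the first violation.

4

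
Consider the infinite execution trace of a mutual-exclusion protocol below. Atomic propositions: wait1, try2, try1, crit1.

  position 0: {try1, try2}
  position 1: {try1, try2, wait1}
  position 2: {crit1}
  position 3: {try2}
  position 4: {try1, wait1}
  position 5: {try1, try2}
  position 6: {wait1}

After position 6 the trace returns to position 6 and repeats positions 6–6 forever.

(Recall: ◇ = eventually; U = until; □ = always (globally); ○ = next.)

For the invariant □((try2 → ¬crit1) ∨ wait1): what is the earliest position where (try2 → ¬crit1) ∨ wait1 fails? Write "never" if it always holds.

(try2 → ¬crit1) ∨ wait1 holds at every position 0..6, and those are all the positions the trace ever visits, so the invariant □((try2 → ¬crit1) ∨ wait1) is never violated.

never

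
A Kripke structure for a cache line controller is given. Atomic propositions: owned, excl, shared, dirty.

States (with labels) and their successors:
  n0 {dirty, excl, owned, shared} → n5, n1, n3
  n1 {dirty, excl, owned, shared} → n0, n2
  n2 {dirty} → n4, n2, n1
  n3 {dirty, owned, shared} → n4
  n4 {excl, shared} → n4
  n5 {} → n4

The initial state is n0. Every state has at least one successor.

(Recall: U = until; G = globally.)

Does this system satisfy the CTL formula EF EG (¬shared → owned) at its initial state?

Yes

States satisfying EG (¬shared → owned): {n0, n1, n3, n4}.
States satisfying EF EG (¬shared → owned): {n0, n1, n2, n3, n4, n5}.
Some path from n0 reaches a state where EG (¬shared → owned) holds.
n0 ∈ Sat(EF EG (¬shared → owned)).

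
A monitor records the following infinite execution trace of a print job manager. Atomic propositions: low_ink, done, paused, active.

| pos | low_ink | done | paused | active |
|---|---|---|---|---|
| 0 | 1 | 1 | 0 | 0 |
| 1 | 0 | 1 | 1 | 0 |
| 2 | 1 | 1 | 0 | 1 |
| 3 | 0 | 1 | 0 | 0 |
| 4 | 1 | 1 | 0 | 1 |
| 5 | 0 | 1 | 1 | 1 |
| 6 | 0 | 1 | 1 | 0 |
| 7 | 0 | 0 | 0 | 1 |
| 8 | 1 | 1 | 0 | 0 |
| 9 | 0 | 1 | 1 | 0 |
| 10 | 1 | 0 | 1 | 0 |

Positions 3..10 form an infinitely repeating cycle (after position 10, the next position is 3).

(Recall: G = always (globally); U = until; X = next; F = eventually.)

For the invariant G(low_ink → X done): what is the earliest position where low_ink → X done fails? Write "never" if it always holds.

never

low_ink → X done holds at every position 0..10, and those are all the positions the trace ever visits, so the invariant G(low_ink → X done) is never violated.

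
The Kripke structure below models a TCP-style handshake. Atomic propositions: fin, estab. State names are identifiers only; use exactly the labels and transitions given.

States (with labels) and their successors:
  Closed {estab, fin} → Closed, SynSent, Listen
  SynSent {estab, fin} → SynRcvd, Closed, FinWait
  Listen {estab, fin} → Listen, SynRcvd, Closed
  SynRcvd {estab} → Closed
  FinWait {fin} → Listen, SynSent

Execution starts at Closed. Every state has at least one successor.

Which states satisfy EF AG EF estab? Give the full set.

{Closed, SynSent, Listen, SynRcvd, FinWait}

States satisfying AG EF estab: {Closed, SynSent, Listen, SynRcvd, FinWait}.
States satisfying EF AG EF estab: {Closed, SynSent, Listen, SynRcvd, FinWait}.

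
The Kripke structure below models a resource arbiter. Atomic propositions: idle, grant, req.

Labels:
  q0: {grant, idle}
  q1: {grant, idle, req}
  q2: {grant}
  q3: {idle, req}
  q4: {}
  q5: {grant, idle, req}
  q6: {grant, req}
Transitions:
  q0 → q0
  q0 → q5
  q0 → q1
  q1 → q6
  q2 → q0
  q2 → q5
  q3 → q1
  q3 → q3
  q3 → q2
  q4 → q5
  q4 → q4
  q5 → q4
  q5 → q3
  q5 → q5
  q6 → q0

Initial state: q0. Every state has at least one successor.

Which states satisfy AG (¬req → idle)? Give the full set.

States satisfying ¬req → idle: {q0, q1, q3, q5, q6}.
States satisfying AG (¬req → idle): ∅.

none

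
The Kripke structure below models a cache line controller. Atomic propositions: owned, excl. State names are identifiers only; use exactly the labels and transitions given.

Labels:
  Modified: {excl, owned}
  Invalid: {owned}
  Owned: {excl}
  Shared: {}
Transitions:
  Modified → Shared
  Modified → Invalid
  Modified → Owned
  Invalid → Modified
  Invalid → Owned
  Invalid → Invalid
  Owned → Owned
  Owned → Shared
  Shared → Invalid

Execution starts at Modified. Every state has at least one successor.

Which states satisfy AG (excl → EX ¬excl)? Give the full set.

{Modified, Invalid, Owned, Shared}

States satisfying excl → EX ¬excl: {Modified, Invalid, Owned, Shared}.
States satisfying AG (excl → EX ¬excl): {Modified, Invalid, Owned, Shared}.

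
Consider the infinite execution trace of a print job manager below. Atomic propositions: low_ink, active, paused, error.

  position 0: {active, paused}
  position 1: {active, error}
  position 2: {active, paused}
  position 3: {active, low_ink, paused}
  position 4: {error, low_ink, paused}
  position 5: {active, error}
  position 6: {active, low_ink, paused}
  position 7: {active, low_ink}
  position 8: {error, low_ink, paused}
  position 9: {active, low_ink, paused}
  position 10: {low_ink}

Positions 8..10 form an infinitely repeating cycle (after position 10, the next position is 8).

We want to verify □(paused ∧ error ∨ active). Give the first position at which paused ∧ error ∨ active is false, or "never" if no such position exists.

Check paused ∧ error ∨ active at each position in order: 0 ✓, 1 ✓, 2 ✓, 3 ✓, 4 ✓, 5 ✓, 6 ✓, 7 ✓, 8 ✓, 9 ✓.
At position 10 the labels are {low_ink}, so paused ∧ error ∨ active is false there. This is the first violation.

10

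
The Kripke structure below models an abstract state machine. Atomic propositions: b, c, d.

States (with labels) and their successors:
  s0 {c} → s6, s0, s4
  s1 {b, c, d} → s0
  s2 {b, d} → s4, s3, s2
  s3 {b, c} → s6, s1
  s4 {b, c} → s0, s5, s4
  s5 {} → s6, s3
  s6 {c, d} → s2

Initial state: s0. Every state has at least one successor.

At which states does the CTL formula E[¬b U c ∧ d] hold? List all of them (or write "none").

{s0, s1, s5, s6}

States satisfying ¬b: {s0, s5, s6}.
States satisfying c ∧ d: {s1, s6}.
States satisfying E[¬b U c ∧ d]: {s0, s1, s5, s6}.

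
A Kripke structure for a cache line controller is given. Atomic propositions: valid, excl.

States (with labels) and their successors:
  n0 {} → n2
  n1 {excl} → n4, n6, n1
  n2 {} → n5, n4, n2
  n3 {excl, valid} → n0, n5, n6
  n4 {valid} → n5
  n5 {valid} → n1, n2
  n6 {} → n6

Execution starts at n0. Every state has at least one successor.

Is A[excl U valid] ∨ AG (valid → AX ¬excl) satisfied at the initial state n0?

Violated

States satisfying excl: {n1, n3}.
States satisfying valid: {n3, n4, n5}.
States satisfying A[excl U valid]: {n3, n4, n5}.
States satisfying valid → AX ¬excl: {n0, n1, n2, n3, n4, n6}.
States satisfying AG (valid → AX ¬excl): {n6}.
States satisfying A[excl U valid] ∨ AG (valid → AX ¬excl): {n3, n4, n5, n6}.
n0 ∉ Sat(A[excl U valid] ∨ AG (valid → AX ¬excl)).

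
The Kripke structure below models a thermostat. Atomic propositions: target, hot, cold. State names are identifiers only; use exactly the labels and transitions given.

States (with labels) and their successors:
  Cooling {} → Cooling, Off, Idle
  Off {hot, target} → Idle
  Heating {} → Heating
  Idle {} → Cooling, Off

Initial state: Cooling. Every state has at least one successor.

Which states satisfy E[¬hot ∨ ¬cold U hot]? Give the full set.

{Cooling, Off, Idle}

States satisfying ¬hot ∨ ¬cold: {Cooling, Off, Heating, Idle}.
States satisfying hot: {Off}.
States satisfying E[¬hot ∨ ¬cold U hot]: {Cooling, Off, Idle}.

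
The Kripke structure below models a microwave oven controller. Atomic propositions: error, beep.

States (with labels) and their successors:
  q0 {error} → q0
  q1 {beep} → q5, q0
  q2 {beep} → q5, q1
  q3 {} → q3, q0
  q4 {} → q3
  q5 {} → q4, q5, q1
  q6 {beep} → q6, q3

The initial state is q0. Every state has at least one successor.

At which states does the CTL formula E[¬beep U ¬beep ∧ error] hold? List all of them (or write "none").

{q0, q3, q4, q5}

States satisfying ¬beep: {q0, q3, q4, q5}.
States satisfying ¬beep ∧ error: {q0}.
States satisfying E[¬beep U ¬beep ∧ error]: {q0, q3, q4, q5}.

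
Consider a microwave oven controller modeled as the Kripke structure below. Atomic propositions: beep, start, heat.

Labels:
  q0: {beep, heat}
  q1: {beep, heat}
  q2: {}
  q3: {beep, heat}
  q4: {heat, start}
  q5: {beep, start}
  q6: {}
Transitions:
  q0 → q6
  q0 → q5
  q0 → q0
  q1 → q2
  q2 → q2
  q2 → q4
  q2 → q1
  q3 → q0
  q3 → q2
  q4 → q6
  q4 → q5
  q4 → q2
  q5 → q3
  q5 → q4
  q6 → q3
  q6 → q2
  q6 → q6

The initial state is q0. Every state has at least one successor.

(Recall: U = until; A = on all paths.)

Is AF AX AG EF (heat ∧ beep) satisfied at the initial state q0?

States satisfying AX AG EF (heat ∧ beep): {q0, q1, q2, q3, q4, q5, q6}.
States satisfying AF AX AG EF (heat ∧ beep): {q0, q1, q2, q3, q4, q5, q6}.
q0 ∈ Sat(AF AX AG EF (heat ∧ beep)).

Yes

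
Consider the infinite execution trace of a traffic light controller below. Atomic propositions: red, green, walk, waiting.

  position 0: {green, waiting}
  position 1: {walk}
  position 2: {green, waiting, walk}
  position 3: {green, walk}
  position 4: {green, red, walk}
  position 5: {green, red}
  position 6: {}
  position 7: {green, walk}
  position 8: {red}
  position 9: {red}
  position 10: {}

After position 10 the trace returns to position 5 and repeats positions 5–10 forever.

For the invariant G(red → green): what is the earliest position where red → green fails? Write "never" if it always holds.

8

Check red → green at each position in order: 0 ✓, 1 ✓, 2 ✓, 3 ✓, 4 ✓, 5 ✓, 6 ✓, 7 ✓.
At position 8 the labels are {red}, so red → green is false there. This is the first violation.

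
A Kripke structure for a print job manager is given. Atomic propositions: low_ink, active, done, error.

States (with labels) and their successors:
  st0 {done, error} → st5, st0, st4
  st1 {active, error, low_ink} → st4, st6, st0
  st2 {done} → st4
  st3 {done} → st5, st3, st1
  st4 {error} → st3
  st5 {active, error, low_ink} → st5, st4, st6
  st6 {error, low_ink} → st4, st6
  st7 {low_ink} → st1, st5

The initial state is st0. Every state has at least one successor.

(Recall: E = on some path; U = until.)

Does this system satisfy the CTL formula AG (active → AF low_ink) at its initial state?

Yes

States satisfying active → AF low_ink: {st0, st1, st2, st3, st4, st5, st6, st7}.
States satisfying AG (active → AF low_ink): {st0, st1, st2, st3, st4, st5, st6, st7}.
Every state reachable from st0 satisfies active → AF low_ink.
st0 ∈ Sat(AG (active → AF low_ink)).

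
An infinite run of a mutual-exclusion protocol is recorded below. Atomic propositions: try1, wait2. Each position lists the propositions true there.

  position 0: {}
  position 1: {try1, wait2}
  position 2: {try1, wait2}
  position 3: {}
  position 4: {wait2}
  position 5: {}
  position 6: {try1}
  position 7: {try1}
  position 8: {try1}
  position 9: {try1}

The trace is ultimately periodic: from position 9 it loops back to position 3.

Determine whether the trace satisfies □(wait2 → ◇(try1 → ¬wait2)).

wait2 → ◇(try1 → ¬wait2) holds at every position 0..9, and those are all positions ever visited, so □(wait2 → ◇(try1 → ¬wait2)) holds.
Positions where wait2 holds: 1, 2, 4.
Check ◇(try1 → ¬wait2) at each: 1→ok, 2→ok, 4→ok.

Yes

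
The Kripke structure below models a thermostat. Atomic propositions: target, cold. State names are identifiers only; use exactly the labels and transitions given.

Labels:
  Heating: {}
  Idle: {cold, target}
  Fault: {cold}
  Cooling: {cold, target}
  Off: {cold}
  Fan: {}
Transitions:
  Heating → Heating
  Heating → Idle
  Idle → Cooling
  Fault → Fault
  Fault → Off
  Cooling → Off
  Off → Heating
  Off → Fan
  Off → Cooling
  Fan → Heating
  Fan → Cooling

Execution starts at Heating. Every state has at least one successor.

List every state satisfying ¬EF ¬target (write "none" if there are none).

none

States satisfying ¬target: {Heating, Fault, Off, Fan}.
States satisfying EF ¬target: {Heating, Idle, Fault, Cooling, Off, Fan}.
States satisfying ¬EF ¬target: ∅.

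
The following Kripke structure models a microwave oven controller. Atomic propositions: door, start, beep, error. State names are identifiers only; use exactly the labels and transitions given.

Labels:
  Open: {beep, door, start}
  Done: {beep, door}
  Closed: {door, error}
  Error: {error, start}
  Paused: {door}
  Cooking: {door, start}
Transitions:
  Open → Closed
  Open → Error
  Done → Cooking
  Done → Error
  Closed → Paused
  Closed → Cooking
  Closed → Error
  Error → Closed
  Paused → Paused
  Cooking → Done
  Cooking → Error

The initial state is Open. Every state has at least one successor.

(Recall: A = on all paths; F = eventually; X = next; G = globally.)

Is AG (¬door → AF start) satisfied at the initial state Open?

Satisfied

States satisfying ¬door → AF start: {Open, Done, Closed, Error, Paused, Cooking}.
States satisfying AG (¬door → AF start): {Open, Done, Closed, Error, Paused, Cooking}.
Every state reachable from Open satisfies ¬door → AF start.
Open ∈ Sat(AG (¬door → AF start)).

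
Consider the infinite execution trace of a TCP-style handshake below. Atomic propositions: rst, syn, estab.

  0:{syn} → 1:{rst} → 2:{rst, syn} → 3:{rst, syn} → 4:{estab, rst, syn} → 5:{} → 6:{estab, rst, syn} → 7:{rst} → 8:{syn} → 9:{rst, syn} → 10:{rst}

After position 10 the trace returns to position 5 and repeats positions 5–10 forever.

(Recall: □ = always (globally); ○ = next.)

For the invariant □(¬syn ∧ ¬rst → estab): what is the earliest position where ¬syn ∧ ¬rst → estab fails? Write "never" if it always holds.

Check ¬syn ∧ ¬rst → estab at each position in order: 0 ✓, 1 ✓, 2 ✓, 3 ✓, 4 ✓.
At position 5 the labels are {}, so ¬syn ∧ ¬rst → estab is false there. This is the first violation.

5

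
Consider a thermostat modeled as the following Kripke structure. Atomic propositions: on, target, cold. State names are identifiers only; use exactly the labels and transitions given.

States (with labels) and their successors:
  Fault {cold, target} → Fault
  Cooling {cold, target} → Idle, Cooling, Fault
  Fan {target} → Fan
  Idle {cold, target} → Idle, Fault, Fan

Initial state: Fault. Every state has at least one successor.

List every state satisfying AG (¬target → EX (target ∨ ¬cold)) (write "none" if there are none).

States satisfying ¬target → EX (target ∨ ¬cold): {Fault, Cooling, Fan, Idle}.
States satisfying AG (¬target → EX (target ∨ ¬cold)): {Fault, Cooling, Fan, Idle}.

{Fault, Cooling, Fan, Idle}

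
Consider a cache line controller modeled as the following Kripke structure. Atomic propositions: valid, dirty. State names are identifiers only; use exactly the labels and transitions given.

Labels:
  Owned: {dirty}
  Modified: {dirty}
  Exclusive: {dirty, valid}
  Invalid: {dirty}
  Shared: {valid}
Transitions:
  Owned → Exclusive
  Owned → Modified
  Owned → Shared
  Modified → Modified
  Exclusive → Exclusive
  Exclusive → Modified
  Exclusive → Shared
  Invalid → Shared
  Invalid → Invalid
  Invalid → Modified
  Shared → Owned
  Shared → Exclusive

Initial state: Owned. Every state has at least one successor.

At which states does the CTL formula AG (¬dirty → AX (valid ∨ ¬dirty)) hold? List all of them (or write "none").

{Modified}

States satisfying ¬dirty → AX (valid ∨ ¬dirty): {Owned, Modified, Exclusive, Invalid}.
States satisfying AG (¬dirty → AX (valid ∨ ¬dirty)): {Modified}.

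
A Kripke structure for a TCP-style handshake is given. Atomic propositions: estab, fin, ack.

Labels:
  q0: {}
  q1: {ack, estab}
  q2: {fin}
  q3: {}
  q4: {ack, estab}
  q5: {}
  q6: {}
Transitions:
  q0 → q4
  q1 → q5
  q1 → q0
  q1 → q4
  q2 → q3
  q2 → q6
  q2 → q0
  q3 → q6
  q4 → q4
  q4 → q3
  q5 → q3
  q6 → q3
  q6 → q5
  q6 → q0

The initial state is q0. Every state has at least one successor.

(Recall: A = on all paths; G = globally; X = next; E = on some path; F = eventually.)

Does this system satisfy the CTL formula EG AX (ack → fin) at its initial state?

Violated

States satisfying AX (ack → fin): {q2, q3, q5, q6}.
States satisfying EG AX (ack → fin): {q2, q3, q5, q6}.
No suitable path/successor from q0 witnesses the formula.
q0 ∉ Sat(EG AX (ack → fin)).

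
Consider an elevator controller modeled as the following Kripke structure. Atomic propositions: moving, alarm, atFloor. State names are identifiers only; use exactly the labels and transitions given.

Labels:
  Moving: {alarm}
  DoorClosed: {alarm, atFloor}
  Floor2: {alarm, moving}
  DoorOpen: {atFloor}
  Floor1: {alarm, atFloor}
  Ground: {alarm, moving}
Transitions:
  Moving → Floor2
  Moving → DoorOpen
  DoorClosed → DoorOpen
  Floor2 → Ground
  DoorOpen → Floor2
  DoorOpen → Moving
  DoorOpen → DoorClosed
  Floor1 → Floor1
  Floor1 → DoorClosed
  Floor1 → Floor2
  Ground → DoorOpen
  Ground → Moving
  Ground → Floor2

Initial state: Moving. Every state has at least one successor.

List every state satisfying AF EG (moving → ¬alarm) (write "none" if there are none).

{Moving, DoorClosed, DoorOpen, Floor1}

States satisfying EG (moving → ¬alarm): {Moving, DoorClosed, DoorOpen, Floor1}.
States satisfying AF EG (moving → ¬alarm): {Moving, DoorClosed, DoorOpen, Floor1}.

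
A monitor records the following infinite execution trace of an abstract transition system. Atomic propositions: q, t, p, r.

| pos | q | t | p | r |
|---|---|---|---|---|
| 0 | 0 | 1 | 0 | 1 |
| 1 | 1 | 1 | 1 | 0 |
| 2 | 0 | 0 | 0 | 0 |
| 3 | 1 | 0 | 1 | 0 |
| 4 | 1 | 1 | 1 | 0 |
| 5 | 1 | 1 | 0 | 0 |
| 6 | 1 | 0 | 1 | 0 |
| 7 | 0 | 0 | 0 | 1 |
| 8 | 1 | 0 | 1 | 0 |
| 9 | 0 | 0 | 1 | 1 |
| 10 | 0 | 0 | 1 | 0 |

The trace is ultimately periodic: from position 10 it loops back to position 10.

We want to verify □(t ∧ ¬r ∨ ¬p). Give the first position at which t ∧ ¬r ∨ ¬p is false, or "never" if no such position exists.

Check t ∧ ¬r ∨ ¬p at each position in order: 0 ✓, 1 ✓, 2 ✓.
At position 3 the labels are {p, q}, so t ∧ ¬r ∨ ¬p is false there. This is the first violation.

3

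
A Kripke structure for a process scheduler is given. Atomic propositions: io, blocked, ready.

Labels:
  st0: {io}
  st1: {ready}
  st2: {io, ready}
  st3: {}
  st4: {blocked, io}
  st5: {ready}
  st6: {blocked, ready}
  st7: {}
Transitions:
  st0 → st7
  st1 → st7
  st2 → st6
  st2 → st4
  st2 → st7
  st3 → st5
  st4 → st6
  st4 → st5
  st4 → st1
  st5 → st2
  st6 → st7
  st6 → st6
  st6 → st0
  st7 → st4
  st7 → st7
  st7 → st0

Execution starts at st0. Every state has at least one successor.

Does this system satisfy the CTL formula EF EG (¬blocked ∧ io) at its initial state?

No

States satisfying EG (¬blocked ∧ io): ∅.
States satisfying EF EG (¬blocked ∧ io): ∅.
No suitable path/successor from st0 witnesses the formula.
st0 ∉ Sat(EF EG (¬blocked ∧ io)).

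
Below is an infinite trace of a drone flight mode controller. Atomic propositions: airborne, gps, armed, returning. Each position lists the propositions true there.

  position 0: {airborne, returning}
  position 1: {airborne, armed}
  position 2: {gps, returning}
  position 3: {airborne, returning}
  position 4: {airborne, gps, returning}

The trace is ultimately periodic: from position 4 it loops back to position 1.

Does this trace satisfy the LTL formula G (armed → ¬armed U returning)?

armed → ¬armed U returning must hold at every position from 0 onward. It fails at position 1, so G (armed → ¬armed U returning) is false.
Positions where armed holds: 1.
Check ¬armed U returning at each: 1→fails.

Does not hold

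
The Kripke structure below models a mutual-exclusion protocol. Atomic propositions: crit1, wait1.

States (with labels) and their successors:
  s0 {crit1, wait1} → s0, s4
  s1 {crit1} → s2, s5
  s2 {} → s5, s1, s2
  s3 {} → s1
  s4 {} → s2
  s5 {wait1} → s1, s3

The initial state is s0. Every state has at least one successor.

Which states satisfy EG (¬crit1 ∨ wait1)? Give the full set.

{s0, s2, s4}

States satisfying ¬crit1 ∨ wait1: {s0, s2, s3, s4, s5}.
States satisfying EG (¬crit1 ∨ wait1): {s0, s2, s4}.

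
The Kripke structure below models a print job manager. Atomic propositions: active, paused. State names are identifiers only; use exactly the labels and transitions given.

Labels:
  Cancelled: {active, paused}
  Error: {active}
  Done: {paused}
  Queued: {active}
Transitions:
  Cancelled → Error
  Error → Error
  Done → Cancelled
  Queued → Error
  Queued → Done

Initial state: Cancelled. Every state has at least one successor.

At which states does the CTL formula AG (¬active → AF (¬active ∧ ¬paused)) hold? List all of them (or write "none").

{Cancelled, Error}

States satisfying ¬active → AF (¬active ∧ ¬paused): {Cancelled, Error, Queued}.
States satisfying AG (¬active → AF (¬active ∧ ¬paused)): {Cancelled, Error}.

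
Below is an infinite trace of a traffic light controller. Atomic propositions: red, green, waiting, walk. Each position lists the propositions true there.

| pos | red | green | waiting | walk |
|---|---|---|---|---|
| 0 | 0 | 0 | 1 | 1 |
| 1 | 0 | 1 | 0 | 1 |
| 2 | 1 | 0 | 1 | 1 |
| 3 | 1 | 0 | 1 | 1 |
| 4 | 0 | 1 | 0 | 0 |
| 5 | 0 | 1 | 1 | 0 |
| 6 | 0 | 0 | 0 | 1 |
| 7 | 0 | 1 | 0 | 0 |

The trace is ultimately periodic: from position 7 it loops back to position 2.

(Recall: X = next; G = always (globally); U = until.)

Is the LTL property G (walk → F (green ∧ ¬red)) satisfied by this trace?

walk → F (green ∧ ¬red) holds at every position 0..7, and those are all positions ever visited, so G (walk → F (green ∧ ¬red)) holds.
Positions where walk holds: 0, 1, 2, 3, 6.
Check F (green ∧ ¬red) at each: 0→ok, 1→ok, 2→ok, 3→ok, 6→ok.

Satisfied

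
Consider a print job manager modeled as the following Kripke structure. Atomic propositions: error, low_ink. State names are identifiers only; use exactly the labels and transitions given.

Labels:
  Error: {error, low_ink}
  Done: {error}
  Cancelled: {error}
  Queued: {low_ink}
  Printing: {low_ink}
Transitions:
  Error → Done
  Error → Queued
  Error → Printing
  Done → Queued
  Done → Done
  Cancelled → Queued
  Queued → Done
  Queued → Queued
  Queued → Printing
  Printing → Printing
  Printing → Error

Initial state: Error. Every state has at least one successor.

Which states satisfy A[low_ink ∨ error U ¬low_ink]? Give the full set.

{Done, Cancelled}

States satisfying low_ink ∨ error: {Error, Done, Cancelled, Queued, Printing}.
States satisfying ¬low_ink: {Done, Cancelled}.
States satisfying A[low_ink ∨ error U ¬low_ink]: {Done, Cancelled}.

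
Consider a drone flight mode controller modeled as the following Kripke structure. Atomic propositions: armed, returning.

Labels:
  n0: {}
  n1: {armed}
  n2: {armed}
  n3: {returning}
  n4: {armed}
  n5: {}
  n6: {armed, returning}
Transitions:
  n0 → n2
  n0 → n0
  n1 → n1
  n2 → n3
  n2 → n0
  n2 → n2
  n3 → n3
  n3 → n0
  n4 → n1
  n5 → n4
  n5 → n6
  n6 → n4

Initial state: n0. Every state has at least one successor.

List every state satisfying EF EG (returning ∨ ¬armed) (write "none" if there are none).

States satisfying EG (returning ∨ ¬armed): {n0, n3}.
States satisfying EF EG (returning ∨ ¬armed): {n0, n2, n3}.

{n0, n2, n3}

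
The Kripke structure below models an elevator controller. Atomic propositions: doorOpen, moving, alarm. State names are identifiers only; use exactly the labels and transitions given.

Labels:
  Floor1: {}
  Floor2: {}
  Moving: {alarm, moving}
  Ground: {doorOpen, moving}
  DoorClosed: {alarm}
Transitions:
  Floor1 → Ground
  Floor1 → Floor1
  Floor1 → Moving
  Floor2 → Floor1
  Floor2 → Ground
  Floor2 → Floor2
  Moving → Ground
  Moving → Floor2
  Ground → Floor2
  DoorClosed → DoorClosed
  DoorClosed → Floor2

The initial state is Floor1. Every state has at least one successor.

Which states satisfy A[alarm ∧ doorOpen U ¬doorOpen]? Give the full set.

States satisfying alarm ∧ doorOpen: ∅.
States satisfying ¬doorOpen: {Floor1, Floor2, Moving, DoorClosed}.
States satisfying A[alarm ∧ doorOpen U ¬doorOpen]: {Floor1, Floor2, Moving, DoorClosed}.

{Floor1, Floor2, Moving, DoorClosed}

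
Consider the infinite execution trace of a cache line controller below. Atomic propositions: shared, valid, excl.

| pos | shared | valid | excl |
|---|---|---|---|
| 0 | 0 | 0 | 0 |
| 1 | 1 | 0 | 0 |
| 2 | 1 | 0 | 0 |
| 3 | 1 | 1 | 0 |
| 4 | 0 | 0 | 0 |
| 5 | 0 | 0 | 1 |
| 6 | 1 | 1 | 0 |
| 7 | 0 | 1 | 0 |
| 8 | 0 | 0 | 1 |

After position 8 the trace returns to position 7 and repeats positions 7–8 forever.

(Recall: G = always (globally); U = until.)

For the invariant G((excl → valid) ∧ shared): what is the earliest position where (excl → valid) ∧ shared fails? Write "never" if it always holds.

0

At position 0 the labels are {}, so (excl → valid) ∧ shared is false there. This is the first violation.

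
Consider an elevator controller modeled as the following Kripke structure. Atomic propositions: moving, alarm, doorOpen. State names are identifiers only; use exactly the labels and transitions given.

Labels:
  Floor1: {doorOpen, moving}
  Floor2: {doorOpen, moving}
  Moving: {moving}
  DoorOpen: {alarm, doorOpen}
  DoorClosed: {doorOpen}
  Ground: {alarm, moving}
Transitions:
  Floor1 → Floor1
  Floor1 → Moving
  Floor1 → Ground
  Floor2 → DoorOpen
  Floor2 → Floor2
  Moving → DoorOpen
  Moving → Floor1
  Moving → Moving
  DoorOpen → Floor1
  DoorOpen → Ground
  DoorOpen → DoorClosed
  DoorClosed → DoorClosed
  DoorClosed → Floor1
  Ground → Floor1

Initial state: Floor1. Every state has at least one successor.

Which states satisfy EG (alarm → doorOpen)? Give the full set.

States satisfying alarm → doorOpen: {Floor1, Floor2, Moving, DoorOpen, DoorClosed}.
States satisfying EG (alarm → doorOpen): {Floor1, Floor2, Moving, DoorOpen, DoorClosed}.

{Floor1, Floor2, Moving, DoorOpen, DoorClosed}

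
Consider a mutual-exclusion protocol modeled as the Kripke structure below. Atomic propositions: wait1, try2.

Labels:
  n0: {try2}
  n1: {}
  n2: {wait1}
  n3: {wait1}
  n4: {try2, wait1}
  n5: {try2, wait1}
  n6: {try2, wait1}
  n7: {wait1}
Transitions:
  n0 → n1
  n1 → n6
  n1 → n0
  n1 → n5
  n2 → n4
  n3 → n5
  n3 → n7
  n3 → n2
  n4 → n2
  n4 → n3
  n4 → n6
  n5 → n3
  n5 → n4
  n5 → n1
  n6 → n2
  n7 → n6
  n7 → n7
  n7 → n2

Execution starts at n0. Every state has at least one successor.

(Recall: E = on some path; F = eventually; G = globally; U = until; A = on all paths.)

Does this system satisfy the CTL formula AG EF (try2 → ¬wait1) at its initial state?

Holds

States satisfying EF (try2 → ¬wait1): {n0, n1, n2, n3, n4, n5, n6, n7}.
States satisfying AG EF (try2 → ¬wait1): {n0, n1, n2, n3, n4, n5, n6, n7}.
Every state reachable from n0 satisfies EF (try2 → ¬wait1).
n0 ∈ Sat(AG EF (try2 → ¬wait1)).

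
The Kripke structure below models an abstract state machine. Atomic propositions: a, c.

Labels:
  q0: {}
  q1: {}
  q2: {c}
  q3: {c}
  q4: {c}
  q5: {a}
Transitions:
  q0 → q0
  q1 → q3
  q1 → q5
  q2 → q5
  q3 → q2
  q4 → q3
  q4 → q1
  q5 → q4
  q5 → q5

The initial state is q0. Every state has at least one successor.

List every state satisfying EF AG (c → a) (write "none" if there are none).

States satisfying AG (c → a): {q0}.
States satisfying EF AG (c → a): {q0}.

{q0}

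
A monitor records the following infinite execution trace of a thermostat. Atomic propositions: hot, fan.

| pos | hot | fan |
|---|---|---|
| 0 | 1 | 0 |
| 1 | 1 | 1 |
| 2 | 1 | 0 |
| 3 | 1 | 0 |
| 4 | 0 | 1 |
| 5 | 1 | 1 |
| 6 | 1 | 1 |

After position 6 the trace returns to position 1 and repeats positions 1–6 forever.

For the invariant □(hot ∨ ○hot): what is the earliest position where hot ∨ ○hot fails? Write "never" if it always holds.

never

hot ∨ ○hot holds at every position 0..6, and those are all the positions the trace ever visits, so the invariant □(hot ∨ ○hot) is never violated.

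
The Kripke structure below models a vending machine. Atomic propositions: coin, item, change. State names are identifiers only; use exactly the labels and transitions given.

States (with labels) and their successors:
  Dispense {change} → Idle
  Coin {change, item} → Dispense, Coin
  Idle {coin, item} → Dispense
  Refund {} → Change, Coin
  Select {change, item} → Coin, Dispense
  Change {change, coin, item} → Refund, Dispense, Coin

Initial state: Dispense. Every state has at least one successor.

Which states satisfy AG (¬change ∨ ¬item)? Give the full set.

States satisfying ¬change ∨ ¬item: {Dispense, Idle, Refund}.
States satisfying AG (¬change ∨ ¬item): {Dispense, Idle}.

{Dispense, Idle}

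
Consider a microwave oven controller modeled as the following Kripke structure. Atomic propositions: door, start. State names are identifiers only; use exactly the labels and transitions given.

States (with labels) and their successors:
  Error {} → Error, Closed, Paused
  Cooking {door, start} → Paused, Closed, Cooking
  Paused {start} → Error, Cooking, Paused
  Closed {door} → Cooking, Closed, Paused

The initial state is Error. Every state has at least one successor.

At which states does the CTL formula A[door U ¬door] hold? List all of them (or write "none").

States satisfying door: {Cooking, Closed}.
States satisfying ¬door: {Error, Paused}.
States satisfying A[door U ¬door]: {Error, Paused}.

{Error, Paused}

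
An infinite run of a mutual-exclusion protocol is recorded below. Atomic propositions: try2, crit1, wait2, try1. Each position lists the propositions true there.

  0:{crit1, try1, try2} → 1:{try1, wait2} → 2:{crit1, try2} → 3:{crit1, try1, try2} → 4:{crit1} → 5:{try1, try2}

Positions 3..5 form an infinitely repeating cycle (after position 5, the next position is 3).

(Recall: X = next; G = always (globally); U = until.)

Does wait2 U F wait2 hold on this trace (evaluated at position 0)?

Satisfied

Walking from position 0: F wait2 first holds at position 0, and wait2 holds at every earlier position along the way, so wait2 U F wait2 holds.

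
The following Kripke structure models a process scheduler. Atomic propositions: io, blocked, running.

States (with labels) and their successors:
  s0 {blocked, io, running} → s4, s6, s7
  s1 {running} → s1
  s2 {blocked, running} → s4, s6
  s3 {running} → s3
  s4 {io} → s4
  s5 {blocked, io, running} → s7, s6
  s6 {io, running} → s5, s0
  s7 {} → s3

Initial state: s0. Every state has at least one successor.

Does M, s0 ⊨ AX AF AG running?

States satisfying AF AG running: {s1, s3, s7}.
States satisfying AX AF AG running: {s1, s3, s7}.
s0 ∉ Sat(AX AF AG running).

Does not hold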